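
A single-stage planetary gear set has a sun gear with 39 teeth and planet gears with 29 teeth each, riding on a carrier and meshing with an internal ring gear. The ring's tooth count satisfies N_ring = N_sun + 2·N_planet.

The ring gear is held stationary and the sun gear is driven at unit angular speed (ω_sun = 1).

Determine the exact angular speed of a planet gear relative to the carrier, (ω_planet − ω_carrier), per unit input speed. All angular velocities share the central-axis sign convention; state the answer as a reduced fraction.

N_ring = 39 + 2·29 = 97
39(ω_s−ω_c) = −97(ω_r−ω_c),  ω_r=0, ω_s=1
39(1−ω_c) = −97(0−ω_c)  ⇒  136ω_c = 39  ⇒  ω_c = 39/136
sun–planet: 39·(1−39/136) = −29·(ω_p−ω_c)  ⇒  ω_p−ω_c = −(39/29)·(97/136) = -3783/3944

-3783/3944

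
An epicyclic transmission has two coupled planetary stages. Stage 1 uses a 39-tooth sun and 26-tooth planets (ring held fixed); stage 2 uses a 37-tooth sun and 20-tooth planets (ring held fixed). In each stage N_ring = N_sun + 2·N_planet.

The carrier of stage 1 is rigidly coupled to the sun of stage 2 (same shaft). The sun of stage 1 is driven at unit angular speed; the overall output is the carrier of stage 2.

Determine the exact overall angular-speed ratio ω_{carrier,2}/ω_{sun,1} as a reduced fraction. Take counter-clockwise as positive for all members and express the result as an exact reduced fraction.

Stage 1: N_ring = 39 + 2·26 = 91
Stage 1: 39(ω_s−ω_c) = −91(ω_r−ω_c),  ω_r=0, ω_s=1
Stage 1: 39(1−ω_c) = −91(0−ω_c)  ⇒  130ω_c = 39  ⇒  ω_c = 3/10
  ⇒ ω_c¹/ω_s¹ = 3/10
Stage 2: N_ring = 37 + 2·20 = 77
Stage 2: 37(ω_s−ω_c) = −77(ω_r−ω_c),  ω_r=0, ω_s=1
Stage 2: 37(1−ω_c) = −77(0−ω_c)  ⇒  114ω_c = 37  ⇒  ω_c = 37/114
  ⇒ ω_c²/ω_s² = 37/114
Coupling ω_s² = ω_c¹ ⇒ overall = 3/10 × 37/114 = 37/380

37/380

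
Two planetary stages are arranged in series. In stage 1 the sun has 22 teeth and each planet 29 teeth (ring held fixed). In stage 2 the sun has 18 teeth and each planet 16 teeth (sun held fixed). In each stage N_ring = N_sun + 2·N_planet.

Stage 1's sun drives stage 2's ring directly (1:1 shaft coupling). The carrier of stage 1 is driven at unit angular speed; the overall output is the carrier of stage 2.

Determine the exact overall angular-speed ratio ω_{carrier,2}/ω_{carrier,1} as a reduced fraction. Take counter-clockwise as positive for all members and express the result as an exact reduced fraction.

75/22

Stage 1: N_ring = 22 + 2·29 = 80
Stage 1: 22(ω_s−ω_c) = −80(ω_r−ω_c),  ω_r=0, ω_c=1
Stage 1: ω_s = 1 − (80/22)(0−1) = 51/11
  ⇒ ω_s¹/ω_c¹ = 51/11
Stage 2: N_ring = 18 + 2·16 = 50
Stage 2: 18(ω_s−ω_c) = −50(ω_r−ω_c),  ω_s=0, ω_r=1
Stage 2: 18(0−ω_c) = −50(1−ω_c)  ⇒  68ω_c = 50  ⇒  ω_c = 25/34
  ⇒ ω_c²/ω_r² = 25/34
Coupling ω_r² = ω_s¹ ⇒ overall = 51/11 × 25/34 = 75/22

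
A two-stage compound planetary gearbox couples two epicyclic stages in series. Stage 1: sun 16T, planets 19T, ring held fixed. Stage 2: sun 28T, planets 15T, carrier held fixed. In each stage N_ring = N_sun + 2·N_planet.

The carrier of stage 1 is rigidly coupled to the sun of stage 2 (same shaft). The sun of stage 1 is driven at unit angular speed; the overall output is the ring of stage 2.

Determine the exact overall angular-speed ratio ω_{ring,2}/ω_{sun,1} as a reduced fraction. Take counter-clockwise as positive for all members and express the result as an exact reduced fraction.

-16/145

Stage 1: N_ring = 16 + 2·19 = 54
Stage 1: 16(ω_s−ω_c) = −54(ω_r−ω_c),  ω_r=0, ω_s=1
Stage 1: 16(1−ω_c) = −54(0−ω_c)  ⇒  70ω_c = 16  ⇒  ω_c = 8/35
  ⇒ ω_c¹/ω_s¹ = 8/35
Stage 2: N_ring = 28 + 2·15 = 58
Stage 2: 28(ω_s−ω_c) = −58(ω_r−ω_c),  ω_c=0, ω_s=1
Stage 2: ω_r = 0 − (28/58)(1−0) = -14/29
  ⇒ ω_r²/ω_s² = -14/29
Coupling ω_s² = ω_c¹ ⇒ overall = 8/35 × -14/29 = -16/145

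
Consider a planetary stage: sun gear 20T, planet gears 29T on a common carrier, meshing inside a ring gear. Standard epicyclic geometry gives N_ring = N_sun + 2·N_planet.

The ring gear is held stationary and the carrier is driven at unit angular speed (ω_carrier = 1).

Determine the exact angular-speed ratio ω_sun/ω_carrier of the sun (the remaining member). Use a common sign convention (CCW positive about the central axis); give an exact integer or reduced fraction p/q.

N_ring = 20 + 2·29 = 78
20(ω_s−ω_c) = −78(ω_r−ω_c),  ω_r=0, ω_c=1
ω_s = 1 − (78/20)(0−1) = 49/10
ω_s/ω_c = 49/10

49/10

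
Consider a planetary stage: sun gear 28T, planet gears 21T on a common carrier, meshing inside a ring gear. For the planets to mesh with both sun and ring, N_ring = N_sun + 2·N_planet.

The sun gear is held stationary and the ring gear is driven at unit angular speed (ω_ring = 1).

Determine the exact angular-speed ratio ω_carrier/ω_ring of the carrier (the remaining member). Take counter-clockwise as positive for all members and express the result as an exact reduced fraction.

N_ring = 28 + 2·21 = 70
28(ω_s−ω_c) = −70(ω_r−ω_c),  ω_s=0, ω_r=1
28(0−ω_c) = −70(1−ω_c)  ⇒  98ω_c = 70  ⇒  ω_c = 5/7
ω_c/ω_r = 5/7

5/7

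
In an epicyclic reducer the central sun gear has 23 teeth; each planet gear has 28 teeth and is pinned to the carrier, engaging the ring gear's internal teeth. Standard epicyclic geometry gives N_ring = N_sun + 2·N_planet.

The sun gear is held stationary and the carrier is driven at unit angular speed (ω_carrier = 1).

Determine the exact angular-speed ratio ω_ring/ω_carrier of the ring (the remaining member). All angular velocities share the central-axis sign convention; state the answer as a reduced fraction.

102/79

N_ring = 23 + 2·28 = 79
23(ω_s−ω_c) = −79(ω_r−ω_c),  ω_s=0, ω_c=1
ω_r = 1 − (23/79)(0−1) = 102/79
ω_r/ω_c = 102/79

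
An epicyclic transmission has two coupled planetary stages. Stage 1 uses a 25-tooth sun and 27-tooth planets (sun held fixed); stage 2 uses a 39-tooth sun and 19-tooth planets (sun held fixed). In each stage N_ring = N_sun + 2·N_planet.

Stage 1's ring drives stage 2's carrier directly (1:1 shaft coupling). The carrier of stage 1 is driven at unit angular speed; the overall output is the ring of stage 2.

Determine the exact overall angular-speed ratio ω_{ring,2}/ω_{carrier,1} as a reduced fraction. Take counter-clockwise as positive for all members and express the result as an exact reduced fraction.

12064/6083

Stage 1: N_ring = 25 + 2·27 = 79
Stage 1: 25(ω_s−ω_c) = −79(ω_r−ω_c),  ω_s=0, ω_c=1
Stage 1: ω_r = 1 − (25/79)(0−1) = 104/79
  ⇒ ω_r¹/ω_c¹ = 104/79
Stage 2: N_ring = 39 + 2·19 = 77
Stage 2: 39(ω_s−ω_c) = −77(ω_r−ω_c),  ω_s=0, ω_c=1
Stage 2: ω_r = 1 − (39/77)(0−1) = 116/77
  ⇒ ω_r²/ω_c² = 116/77
Coupling ω_c² = ω_r¹ ⇒ overall = 104/79 × 116/77 = 12064/6083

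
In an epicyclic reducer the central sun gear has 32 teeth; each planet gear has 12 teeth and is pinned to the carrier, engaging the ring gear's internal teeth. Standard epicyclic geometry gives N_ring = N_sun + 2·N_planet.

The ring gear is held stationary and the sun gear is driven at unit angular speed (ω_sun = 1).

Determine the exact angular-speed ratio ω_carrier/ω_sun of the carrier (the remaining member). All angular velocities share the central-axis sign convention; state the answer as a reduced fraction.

4/11

N_ring = 32 + 2·12 = 56
32(ω_s−ω_c) = −56(ω_r−ω_c),  ω_r=0, ω_s=1
32(1−ω_c) = −56(0−ω_c)  ⇒  88ω_c = 32  ⇒  ω_c = 4/11
ω_c/ω_s = 4/11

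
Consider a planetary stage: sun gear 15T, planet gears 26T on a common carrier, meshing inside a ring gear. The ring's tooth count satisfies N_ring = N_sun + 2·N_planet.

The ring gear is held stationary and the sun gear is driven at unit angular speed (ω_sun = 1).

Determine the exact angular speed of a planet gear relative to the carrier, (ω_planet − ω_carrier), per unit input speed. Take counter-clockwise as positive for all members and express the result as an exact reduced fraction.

-1005/2132

N_ring = 15 + 2·26 = 67
15(ω_s−ω_c) = −67(ω_r−ω_c),  ω_r=0, ω_s=1
15(1−ω_c) = −67(0−ω_c)  ⇒  82ω_c = 15  ⇒  ω_c = 15/82
sun–planet: 15·(1−15/82) = −26·(ω_p−ω_c)  ⇒  ω_p−ω_c = −(15/26)·(67/82) = -1005/2132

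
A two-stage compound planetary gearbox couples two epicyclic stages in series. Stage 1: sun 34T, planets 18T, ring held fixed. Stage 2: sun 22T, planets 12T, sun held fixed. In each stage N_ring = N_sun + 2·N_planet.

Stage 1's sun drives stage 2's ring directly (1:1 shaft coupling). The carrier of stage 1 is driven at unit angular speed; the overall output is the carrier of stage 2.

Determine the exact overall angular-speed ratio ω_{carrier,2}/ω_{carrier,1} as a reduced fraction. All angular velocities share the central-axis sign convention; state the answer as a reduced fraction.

Stage 1: N_ring = 34 + 2·18 = 70
Stage 1: 34(ω_s−ω_c) = −70(ω_r−ω_c),  ω_r=0, ω_c=1
Stage 1: ω_s = 1 − (70/34)(0−1) = 52/17
  ⇒ ω_s¹/ω_c¹ = 52/17
Stage 2: N_ring = 22 + 2·12 = 46
Stage 2: 22(ω_s−ω_c) = −46(ω_r−ω_c),  ω_s=0, ω_r=1
Stage 2: 22(0−ω_c) = −46(1−ω_c)  ⇒  68ω_c = 46  ⇒  ω_c = 23/34
  ⇒ ω_c²/ω_r² = 23/34
Coupling ω_r² = ω_s¹ ⇒ overall = 52/17 × 23/34 = 598/289

598/289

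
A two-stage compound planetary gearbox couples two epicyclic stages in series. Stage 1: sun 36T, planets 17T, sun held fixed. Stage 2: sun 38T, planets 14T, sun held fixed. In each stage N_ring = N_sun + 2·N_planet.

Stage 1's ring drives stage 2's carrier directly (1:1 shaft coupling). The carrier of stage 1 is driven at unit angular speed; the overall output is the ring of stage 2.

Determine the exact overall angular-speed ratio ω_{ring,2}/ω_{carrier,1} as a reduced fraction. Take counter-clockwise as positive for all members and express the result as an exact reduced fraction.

2756/1155

Stage 1: N_ring = 36 + 2·17 = 70
Stage 1: 36(ω_s−ω_c) = −70(ω_r−ω_c),  ω_s=0, ω_c=1
Stage 1: ω_r = 1 − (36/70)(0−1) = 53/35
  ⇒ ω_r¹/ω_c¹ = 53/35
Stage 2: N_ring = 38 + 2·14 = 66
Stage 2: 38(ω_s−ω_c) = −66(ω_r−ω_c),  ω_s=0, ω_c=1
Stage 2: ω_r = 1 − (38/66)(0−1) = 52/33
  ⇒ ω_r²/ω_c² = 52/33
Coupling ω_c² = ω_r¹ ⇒ overall = 53/35 × 52/33 = 2756/1155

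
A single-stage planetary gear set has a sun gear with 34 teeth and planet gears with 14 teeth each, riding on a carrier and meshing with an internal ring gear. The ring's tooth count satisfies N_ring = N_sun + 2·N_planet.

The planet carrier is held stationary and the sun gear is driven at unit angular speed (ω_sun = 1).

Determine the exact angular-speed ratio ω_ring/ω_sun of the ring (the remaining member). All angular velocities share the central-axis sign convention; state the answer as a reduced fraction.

-17/31

N_ring = 34 + 2·14 = 62
34(ω_s−ω_c) = −62(ω_r−ω_c),  ω_c=0, ω_s=1
ω_r = 0 − (34/62)(1−0) = -17/31
ω_r/ω_s = -17/31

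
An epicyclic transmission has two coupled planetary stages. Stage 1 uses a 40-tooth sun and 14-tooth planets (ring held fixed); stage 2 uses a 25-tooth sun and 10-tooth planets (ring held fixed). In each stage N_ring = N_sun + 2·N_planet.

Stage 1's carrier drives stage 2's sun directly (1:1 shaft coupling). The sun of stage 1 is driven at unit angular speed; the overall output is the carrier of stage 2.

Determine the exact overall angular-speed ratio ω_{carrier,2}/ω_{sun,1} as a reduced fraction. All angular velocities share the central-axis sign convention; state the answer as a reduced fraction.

Stage 1: N_ring = 40 + 2·14 = 68
Stage 1: 40(ω_s−ω_c) = −68(ω_r−ω_c),  ω_r=0, ω_s=1
Stage 1: 40(1−ω_c) = −68(0−ω_c)  ⇒  108ω_c = 40  ⇒  ω_c = 10/27
  ⇒ ω_c¹/ω_s¹ = 10/27
Stage 2: N_ring = 25 + 2·10 = 45
Stage 2: 25(ω_s−ω_c) = −45(ω_r−ω_c),  ω_r=0, ω_s=1
Stage 2: 25(1−ω_c) = −45(0−ω_c)  ⇒  70ω_c = 25  ⇒  ω_c = 5/14
  ⇒ ω_c²/ω_s² = 5/14
Coupling ω_s² = ω_c¹ ⇒ overall = 10/27 × 5/14 = 25/189

25/189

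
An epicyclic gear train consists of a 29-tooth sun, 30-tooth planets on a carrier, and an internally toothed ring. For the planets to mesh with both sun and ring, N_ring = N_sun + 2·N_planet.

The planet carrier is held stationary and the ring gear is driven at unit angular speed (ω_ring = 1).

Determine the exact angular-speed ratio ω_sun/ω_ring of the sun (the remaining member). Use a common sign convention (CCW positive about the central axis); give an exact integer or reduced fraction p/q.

N_ring = 29 + 2·30 = 89
29(ω_s−ω_c) = −89(ω_r−ω_c),  ω_c=0, ω_r=1
ω_s = 0 − (89/29)(1−0) = -89/29
ω_s/ω_r = -89/29

-89/29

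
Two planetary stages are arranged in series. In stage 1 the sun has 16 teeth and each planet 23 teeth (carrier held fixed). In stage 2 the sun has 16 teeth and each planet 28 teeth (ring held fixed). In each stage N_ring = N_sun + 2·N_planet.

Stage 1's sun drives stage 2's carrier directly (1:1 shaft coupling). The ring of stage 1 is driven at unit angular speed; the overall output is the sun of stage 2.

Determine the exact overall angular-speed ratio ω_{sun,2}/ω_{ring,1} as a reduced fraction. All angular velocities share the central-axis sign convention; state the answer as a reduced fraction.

Stage 1: N_ring = 16 + 2·23 = 62
Stage 1: 16(ω_s−ω_c) = −62(ω_r−ω_c),  ω_c=0, ω_r=1
Stage 1: ω_s = 0 − (62/16)(1−0) = -31/8
  ⇒ ω_s¹/ω_r¹ = -31/8
Stage 2: N_ring = 16 + 2·28 = 72
Stage 2: 16(ω_s−ω_c) = −72(ω_r−ω_c),  ω_r=0, ω_c=1
Stage 2: ω_s = 1 − (72/16)(0−1) = 11/2
  ⇒ ω_s²/ω_c² = 11/2
Coupling ω_c² = ω_s¹ ⇒ overall = -31/8 × 11/2 = -341/16

-341/16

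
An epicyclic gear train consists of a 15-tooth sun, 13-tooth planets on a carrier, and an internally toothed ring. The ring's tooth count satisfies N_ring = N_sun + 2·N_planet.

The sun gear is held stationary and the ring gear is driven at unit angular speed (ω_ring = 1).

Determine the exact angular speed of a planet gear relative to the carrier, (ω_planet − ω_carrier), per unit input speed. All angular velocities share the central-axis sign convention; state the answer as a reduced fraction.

N_ring = 15 + 2·13 = 41
15(ω_s−ω_c) = −41(ω_r−ω_c),  ω_s=0, ω_r=1
15(0−ω_c) = −41(1−ω_c)  ⇒  56ω_c = 41  ⇒  ω_c = 41/56
sun–planet: 15·(0−41/56) = −13·(ω_p−ω_c)  ⇒  ω_p−ω_c = −(15/13)·(-41/56) = 615/728

615/728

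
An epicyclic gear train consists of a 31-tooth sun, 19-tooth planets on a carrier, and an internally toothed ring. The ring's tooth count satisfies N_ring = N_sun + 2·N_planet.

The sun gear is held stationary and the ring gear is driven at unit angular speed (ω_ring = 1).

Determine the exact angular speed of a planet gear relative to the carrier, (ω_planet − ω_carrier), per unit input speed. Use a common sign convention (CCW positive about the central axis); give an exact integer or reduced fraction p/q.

2139/1900

N_ring = 31 + 2·19 = 69
31(ω_s−ω_c) = −69(ω_r−ω_c),  ω_s=0, ω_r=1
31(0−ω_c) = −69(1−ω_c)  ⇒  100ω_c = 69  ⇒  ω_c = 69/100
sun–planet: 31·(0−69/100) = −19·(ω_p−ω_c)  ⇒  ω_p−ω_c = −(31/19)·(-69/100) = 2139/1900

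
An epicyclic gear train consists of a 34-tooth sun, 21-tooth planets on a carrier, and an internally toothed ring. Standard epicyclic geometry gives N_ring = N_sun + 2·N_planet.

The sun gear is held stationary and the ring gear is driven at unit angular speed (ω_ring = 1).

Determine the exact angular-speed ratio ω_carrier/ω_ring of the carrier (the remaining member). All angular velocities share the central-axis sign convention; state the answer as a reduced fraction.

N_ring = 34 + 2·21 = 76
34(ω_s−ω_c) = −76(ω_r−ω_c),  ω_s=0, ω_r=1
34(0−ω_c) = −76(1−ω_c)  ⇒  110ω_c = 76  ⇒  ω_c = 38/55
ω_c/ω_r = 38/55

38/55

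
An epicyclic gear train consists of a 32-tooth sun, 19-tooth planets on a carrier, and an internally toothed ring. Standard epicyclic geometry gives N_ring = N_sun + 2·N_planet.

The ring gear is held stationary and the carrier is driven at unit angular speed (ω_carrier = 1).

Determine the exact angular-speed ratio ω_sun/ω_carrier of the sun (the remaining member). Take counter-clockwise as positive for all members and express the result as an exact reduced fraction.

N_ring = 32 + 2·19 = 70
32(ω_s−ω_c) = −70(ω_r−ω_c),  ω_r=0, ω_c=1
ω_s = 1 − (70/32)(0−1) = 51/16
ω_s/ω_c = 51/16

51/16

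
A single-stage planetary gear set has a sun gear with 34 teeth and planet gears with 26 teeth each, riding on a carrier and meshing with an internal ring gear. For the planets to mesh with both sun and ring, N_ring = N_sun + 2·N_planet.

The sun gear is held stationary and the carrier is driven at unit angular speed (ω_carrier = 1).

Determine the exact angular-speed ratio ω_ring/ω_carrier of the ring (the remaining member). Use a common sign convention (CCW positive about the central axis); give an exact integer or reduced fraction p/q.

N_ring = 34 + 2·26 = 86
34(ω_s−ω_c) = −86(ω_r−ω_c),  ω_s=0, ω_c=1
ω_r = 1 − (34/86)(0−1) = 60/43
ω_r/ω_c = 60/43

60/43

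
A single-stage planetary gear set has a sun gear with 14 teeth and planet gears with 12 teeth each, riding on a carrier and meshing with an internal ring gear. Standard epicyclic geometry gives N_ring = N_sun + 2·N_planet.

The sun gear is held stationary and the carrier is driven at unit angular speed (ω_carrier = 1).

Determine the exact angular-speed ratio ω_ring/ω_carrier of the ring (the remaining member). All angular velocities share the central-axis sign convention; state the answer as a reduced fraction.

26/19

N_ring = 14 + 2·12 = 38
14(ω_s−ω_c) = −38(ω_r−ω_c),  ω_s=0, ω_c=1
ω_r = 1 − (14/38)(0−1) = 26/19
ω_r/ω_c = 26/19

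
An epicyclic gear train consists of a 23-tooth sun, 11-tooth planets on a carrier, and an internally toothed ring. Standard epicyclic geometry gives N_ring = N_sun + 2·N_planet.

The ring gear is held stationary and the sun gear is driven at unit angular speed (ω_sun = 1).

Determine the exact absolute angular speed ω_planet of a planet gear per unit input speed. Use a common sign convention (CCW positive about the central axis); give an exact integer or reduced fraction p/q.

N_ring = 23 + 2·11 = 45
23(ω_s−ω_c) = −45(ω_r−ω_c),  ω_r=0, ω_s=1
23(1−ω_c) = −45(0−ω_c)  ⇒  68ω_c = 23  ⇒  ω_c = 23/68
sun–planet: 23·(1−23/68) = −11·(ω_p−ω_c)  ⇒  ω_p−ω_c = −(23/11)·(45/68) = -1035/748
ω_p = 23/68 − 1035/748 = -23/22

-23/22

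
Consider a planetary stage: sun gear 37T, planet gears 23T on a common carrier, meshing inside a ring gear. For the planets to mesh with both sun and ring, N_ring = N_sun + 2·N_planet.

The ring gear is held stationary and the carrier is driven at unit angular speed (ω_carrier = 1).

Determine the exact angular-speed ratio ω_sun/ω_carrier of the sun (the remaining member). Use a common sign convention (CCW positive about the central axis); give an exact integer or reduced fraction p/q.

120/37

N_ring = 37 + 2·23 = 83
37(ω_s−ω_c) = −83(ω_r−ω_c),  ω_r=0, ω_c=1
ω_s = 1 − (83/37)(0−1) = 120/37
ω_s/ω_c = 120/37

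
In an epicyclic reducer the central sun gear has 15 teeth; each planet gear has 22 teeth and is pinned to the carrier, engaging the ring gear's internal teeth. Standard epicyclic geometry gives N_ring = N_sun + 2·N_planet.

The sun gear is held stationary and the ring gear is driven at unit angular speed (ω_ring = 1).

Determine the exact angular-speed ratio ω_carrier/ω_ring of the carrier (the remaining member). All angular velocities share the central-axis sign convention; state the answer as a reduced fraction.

59/74

N_ring = 15 + 2·22 = 59
15(ω_s−ω_c) = −59(ω_r−ω_c),  ω_s=0, ω_r=1
15(0−ω_c) = −59(1−ω_c)  ⇒  74ω_c = 59  ⇒  ω_c = 59/74
ω_c/ω_r = 59/74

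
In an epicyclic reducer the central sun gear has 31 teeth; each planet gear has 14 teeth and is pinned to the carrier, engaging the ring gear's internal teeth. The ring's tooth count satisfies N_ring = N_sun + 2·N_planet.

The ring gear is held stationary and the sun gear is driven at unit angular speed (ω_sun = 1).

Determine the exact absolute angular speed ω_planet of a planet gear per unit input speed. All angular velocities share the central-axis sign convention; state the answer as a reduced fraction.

-31/28

N_ring = 31 + 2·14 = 59
31(ω_s−ω_c) = −59(ω_r−ω_c),  ω_r=0, ω_s=1
31(1−ω_c) = −59(0−ω_c)  ⇒  90ω_c = 31  ⇒  ω_c = 31/90
sun–planet: 31·(1−31/90) = −14·(ω_p−ω_c)  ⇒  ω_p−ω_c = −(31/14)·(59/90) = -1829/1260
ω_p = 31/90 − 1829/1260 = -31/28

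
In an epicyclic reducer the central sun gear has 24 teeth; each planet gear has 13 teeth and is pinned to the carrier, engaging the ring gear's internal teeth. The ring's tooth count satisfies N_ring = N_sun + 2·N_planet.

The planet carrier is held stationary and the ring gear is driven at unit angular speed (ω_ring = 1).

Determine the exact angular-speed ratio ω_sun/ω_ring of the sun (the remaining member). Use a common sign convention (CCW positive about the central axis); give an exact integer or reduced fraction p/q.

N_ring = 24 + 2·13 = 50
24(ω_s−ω_c) = −50(ω_r−ω_c),  ω_c=0, ω_r=1
ω_s = 0 − (50/24)(1−0) = -25/12
ω_s/ω_r = -25/12

-25/12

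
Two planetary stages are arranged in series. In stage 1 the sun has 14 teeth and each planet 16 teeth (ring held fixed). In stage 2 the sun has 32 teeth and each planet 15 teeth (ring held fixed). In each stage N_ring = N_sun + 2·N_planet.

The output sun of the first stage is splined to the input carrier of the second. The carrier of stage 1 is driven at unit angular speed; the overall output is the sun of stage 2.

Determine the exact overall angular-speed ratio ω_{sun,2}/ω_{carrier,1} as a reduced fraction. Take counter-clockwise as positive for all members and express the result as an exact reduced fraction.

705/56

Stage 1: N_ring = 14 + 2·16 = 46
Stage 1: 14(ω_s−ω_c) = −46(ω_r−ω_c),  ω_r=0, ω_c=1
Stage 1: ω_s = 1 − (46/14)(0−1) = 30/7
  ⇒ ω_s¹/ω_c¹ = 30/7
Stage 2: N_ring = 32 + 2·15 = 62
Stage 2: 32(ω_s−ω_c) = −62(ω_r−ω_c),  ω_r=0, ω_c=1
Stage 2: ω_s = 1 − (62/32)(0−1) = 47/16
  ⇒ ω_s²/ω_c² = 47/16
Coupling ω_c² = ω_s¹ ⇒ overall = 30/7 × 47/16 = 705/56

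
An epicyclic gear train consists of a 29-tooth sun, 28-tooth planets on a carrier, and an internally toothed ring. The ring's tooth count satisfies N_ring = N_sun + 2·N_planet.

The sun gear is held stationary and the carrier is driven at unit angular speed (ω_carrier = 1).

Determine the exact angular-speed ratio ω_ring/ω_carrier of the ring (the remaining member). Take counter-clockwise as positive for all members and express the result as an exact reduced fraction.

114/85

N_ring = 29 + 2·28 = 85
29(ω_s−ω_c) = −85(ω_r−ω_c),  ω_s=0, ω_c=1
ω_r = 1 − (29/85)(0−1) = 114/85
ω_r/ω_c = 114/85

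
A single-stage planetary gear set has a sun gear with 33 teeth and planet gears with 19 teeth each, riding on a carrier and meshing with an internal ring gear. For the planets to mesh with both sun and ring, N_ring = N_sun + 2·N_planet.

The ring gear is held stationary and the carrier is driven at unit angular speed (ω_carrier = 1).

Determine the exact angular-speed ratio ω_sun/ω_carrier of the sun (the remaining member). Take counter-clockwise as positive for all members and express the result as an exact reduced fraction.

104/33

N_ring = 33 + 2·19 = 71
33(ω_s−ω_c) = −71(ω_r−ω_c),  ω_r=0, ω_c=1
ω_s = 1 − (71/33)(0−1) = 104/33
ω_s/ω_c = 104/33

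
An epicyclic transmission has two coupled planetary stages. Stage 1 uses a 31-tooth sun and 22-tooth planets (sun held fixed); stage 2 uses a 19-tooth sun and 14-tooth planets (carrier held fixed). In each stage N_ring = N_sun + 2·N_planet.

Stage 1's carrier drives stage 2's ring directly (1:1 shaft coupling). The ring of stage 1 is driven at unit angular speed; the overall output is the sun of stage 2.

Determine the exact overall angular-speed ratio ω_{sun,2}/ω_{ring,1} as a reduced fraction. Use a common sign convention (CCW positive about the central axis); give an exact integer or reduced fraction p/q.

Stage 1: N_ring = 31 + 2·22 = 75
Stage 1: 31(ω_s−ω_c) = −75(ω_r−ω_c),  ω_s=0, ω_r=1
Stage 1: 31(0−ω_c) = −75(1−ω_c)  ⇒  106ω_c = 75  ⇒  ω_c = 75/106
  ⇒ ω_c¹/ω_r¹ = 75/106
Stage 2: N_ring = 19 + 2·14 = 47
Stage 2: 19(ω_s−ω_c) = −47(ω_r−ω_c),  ω_c=0, ω_r=1
Stage 2: ω_s = 0 − (47/19)(1−0) = -47/19
  ⇒ ω_s²/ω_r² = -47/19
Coupling ω_r² = ω_c¹ ⇒ overall = 75/106 × -47/19 = -3525/2014

-3525/2014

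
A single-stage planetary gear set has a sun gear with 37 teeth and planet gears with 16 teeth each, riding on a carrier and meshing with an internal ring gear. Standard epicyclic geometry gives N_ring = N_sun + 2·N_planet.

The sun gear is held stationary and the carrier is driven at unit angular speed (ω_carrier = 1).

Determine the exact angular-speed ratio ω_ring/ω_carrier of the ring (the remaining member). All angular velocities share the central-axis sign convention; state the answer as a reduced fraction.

106/69

N_ring = 37 + 2·16 = 69
37(ω_s−ω_c) = −69(ω_r−ω_c),  ω_s=0, ω_c=1
ω_r = 1 − (37/69)(0−1) = 106/69
ω_r/ω_c = 106/69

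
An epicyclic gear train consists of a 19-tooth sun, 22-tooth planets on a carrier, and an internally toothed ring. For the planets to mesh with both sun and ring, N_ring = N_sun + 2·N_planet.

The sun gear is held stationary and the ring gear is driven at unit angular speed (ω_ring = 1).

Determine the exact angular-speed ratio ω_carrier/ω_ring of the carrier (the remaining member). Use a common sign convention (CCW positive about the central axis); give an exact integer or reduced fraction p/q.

63/82

N_ring = 19 + 2·22 = 63
19(ω_s−ω_c) = −63(ω_r−ω_c),  ω_s=0, ω_r=1
19(0−ω_c) = −63(1−ω_c)  ⇒  82ω_c = 63  ⇒  ω_c = 63/82
ω_c/ω_r = 63/82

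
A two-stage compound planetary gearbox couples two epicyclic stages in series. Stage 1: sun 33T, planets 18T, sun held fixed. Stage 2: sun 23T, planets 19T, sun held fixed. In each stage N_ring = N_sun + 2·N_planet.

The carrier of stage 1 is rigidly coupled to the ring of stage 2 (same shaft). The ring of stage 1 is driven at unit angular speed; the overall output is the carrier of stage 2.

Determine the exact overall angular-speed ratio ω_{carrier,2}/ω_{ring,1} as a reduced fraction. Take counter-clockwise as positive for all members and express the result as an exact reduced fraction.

Stage 1: N_ring = 33 + 2·18 = 69
Stage 1: 33(ω_s−ω_c) = −69(ω_r−ω_c),  ω_s=0, ω_r=1
Stage 1: 33(0−ω_c) = −69(1−ω_c)  ⇒  102ω_c = 69  ⇒  ω_c = 23/34
  ⇒ ω_c¹/ω_r¹ = 23/34
Stage 2: N_ring = 23 + 2·19 = 61
Stage 2: 23(ω_s−ω_c) = −61(ω_r−ω_c),  ω_s=0, ω_r=1
Stage 2: 23(0−ω_c) = −61(1−ω_c)  ⇒  84ω_c = 61  ⇒  ω_c = 61/84
  ⇒ ω_c²/ω_r² = 61/84
Coupling ω_r² = ω_c¹ ⇒ overall = 23/34 × 61/84 = 1403/2856

1403/2856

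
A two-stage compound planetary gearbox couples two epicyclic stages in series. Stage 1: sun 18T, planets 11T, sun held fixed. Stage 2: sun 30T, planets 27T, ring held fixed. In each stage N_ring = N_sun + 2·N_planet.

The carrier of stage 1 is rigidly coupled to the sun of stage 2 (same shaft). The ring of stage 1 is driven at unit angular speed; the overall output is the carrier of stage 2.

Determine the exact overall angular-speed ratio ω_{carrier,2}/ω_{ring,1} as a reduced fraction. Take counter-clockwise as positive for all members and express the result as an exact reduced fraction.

100/551

Stage 1: N_ring = 18 + 2·11 = 40
Stage 1: 18(ω_s−ω_c) = −40(ω_r−ω_c),  ω_s=0, ω_r=1
Stage 1: 18(0−ω_c) = −40(1−ω_c)  ⇒  58ω_c = 40  ⇒  ω_c = 20/29
  ⇒ ω_c¹/ω_r¹ = 20/29
Stage 2: N_ring = 30 + 2·27 = 84
Stage 2: 30(ω_s−ω_c) = −84(ω_r−ω_c),  ω_r=0, ω_s=1
Stage 2: 30(1−ω_c) = −84(0−ω_c)  ⇒  114ω_c = 30  ⇒  ω_c = 5/19
  ⇒ ω_c²/ω_s² = 5/19
Coupling ω_s² = ω_c¹ ⇒ overall = 20/29 × 5/19 = 100/551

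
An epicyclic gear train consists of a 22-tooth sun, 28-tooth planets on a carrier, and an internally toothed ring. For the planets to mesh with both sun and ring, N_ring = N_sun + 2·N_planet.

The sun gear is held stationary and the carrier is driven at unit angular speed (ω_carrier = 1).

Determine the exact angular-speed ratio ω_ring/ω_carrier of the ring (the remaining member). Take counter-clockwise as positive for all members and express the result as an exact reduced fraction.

50/39

N_ring = 22 + 2·28 = 78
22(ω_s−ω_c) = −78(ω_r−ω_c),  ω_s=0, ω_c=1
ω_r = 1 − (22/78)(0−1) = 50/39
ω_r/ω_c = 50/39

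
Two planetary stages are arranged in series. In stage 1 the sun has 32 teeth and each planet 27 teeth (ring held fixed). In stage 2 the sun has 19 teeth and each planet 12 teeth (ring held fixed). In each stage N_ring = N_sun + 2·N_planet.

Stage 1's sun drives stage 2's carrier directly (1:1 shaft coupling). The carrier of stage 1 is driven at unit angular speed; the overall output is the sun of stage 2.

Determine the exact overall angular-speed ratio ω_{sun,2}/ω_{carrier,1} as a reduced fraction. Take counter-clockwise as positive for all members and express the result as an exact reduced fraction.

1829/152

Stage 1: N_ring = 32 + 2·27 = 86
Stage 1: 32(ω_s−ω_c) = −86(ω_r−ω_c),  ω_r=0, ω_c=1
Stage 1: ω_s = 1 − (86/32)(0−1) = 59/16
  ⇒ ω_s¹/ω_c¹ = 59/16
Stage 2: N_ring = 19 + 2·12 = 43
Stage 2: 19(ω_s−ω_c) = −43(ω_r−ω_c),  ω_r=0, ω_c=1
Stage 2: ω_s = 1 − (43/19)(0−1) = 62/19
  ⇒ ω_s²/ω_c² = 62/19
Coupling ω_c² = ω_s¹ ⇒ overall = 59/16 × 62/19 = 1829/152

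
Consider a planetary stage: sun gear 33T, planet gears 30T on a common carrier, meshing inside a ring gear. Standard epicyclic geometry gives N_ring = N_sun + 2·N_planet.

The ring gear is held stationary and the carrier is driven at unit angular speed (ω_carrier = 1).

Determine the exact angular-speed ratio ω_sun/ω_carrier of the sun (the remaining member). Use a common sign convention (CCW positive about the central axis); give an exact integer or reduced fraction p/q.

42/11

N_ring = 33 + 2·30 = 93
33(ω_s−ω_c) = −93(ω_r−ω_c),  ω_r=0, ω_c=1
ω_s = 1 − (93/33)(0−1) = 42/11
ω_s/ω_c = 42/11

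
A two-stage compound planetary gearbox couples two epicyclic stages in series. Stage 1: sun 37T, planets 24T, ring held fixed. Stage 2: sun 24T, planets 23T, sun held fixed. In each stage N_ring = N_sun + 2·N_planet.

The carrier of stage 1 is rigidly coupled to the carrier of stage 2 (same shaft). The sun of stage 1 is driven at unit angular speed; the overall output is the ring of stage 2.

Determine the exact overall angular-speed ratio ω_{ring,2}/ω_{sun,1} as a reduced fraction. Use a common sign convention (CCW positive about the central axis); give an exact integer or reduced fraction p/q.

Stage 1: N_ring = 37 + 2·24 = 85
Stage 1: 37(ω_s−ω_c) = −85(ω_r−ω_c),  ω_r=0, ω_s=1
Stage 1: 37(1−ω_c) = −85(0−ω_c)  ⇒  122ω_c = 37  ⇒  ω_c = 37/122
  ⇒ ω_c¹/ω_s¹ = 37/122
Stage 2: N_ring = 24 + 2·23 = 70
Stage 2: 24(ω_s−ω_c) = −70(ω_r−ω_c),  ω_s=0, ω_c=1
Stage 2: ω_r = 1 − (24/70)(0−1) = 47/35
  ⇒ ω_r²/ω_c² = 47/35
Coupling ω_c² = ω_c¹ ⇒ overall = 37/122 × 47/35 = 1739/4270

1739/4270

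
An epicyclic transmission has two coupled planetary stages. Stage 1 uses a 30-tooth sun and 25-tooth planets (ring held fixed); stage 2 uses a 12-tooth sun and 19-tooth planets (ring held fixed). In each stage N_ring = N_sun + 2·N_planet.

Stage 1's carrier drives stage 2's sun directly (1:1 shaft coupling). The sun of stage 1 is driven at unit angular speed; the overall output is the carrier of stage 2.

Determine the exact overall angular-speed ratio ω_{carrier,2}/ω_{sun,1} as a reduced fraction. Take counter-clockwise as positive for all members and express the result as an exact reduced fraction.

Stage 1: N_ring = 30 + 2·25 = 80
Stage 1: 30(ω_s−ω_c) = −80(ω_r−ω_c),  ω_r=0, ω_s=1
Stage 1: 30(1−ω_c) = −80(0−ω_c)  ⇒  110ω_c = 30  ⇒  ω_c = 3/11
  ⇒ ω_c¹/ω_s¹ = 3/11
Stage 2: N_ring = 12 + 2·19 = 50
Stage 2: 12(ω_s−ω_c) = −50(ω_r−ω_c),  ω_r=0, ω_s=1
Stage 2: 12(1−ω_c) = −50(0−ω_c)  ⇒  62ω_c = 12  ⇒  ω_c = 6/31
  ⇒ ω_c²/ω_s² = 6/31
Coupling ω_s² = ω_c¹ ⇒ overall = 3/11 × 6/31 = 18/341

18/341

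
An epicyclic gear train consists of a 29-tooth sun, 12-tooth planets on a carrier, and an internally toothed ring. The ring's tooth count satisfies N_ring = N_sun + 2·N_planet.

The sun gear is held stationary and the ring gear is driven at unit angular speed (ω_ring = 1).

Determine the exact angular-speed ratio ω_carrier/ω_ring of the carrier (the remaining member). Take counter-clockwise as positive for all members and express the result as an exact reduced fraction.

53/82

N_ring = 29 + 2·12 = 53
29(ω_s−ω_c) = −53(ω_r−ω_c),  ω_s=0, ω_r=1
29(0−ω_c) = −53(1−ω_c)  ⇒  82ω_c = 53  ⇒  ω_c = 53/82
ω_c/ω_r = 53/82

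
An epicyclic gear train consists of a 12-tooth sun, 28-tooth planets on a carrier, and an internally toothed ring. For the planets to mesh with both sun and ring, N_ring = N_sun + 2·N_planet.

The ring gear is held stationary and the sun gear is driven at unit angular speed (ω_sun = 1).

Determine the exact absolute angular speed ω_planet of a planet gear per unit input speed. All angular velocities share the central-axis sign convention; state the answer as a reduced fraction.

N_ring = 12 + 2·28 = 68
12(ω_s−ω_c) = −68(ω_r−ω_c),  ω_r=0, ω_s=1
12(1−ω_c) = −68(0−ω_c)  ⇒  80ω_c = 12  ⇒  ω_c = 3/20
sun–planet: 12·(1−3/20) = −28·(ω_p−ω_c)  ⇒  ω_p−ω_c = −(12/28)·(17/20) = -51/140
ω_p = 3/20 − 51/140 = -3/14

-3/14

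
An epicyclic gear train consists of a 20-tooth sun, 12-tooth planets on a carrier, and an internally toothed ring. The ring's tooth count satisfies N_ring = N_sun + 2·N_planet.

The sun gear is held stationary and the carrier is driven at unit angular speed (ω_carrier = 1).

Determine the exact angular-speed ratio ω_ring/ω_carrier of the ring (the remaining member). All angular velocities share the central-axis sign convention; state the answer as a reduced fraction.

16/11

N_ring = 20 + 2·12 = 44
20(ω_s−ω_c) = −44(ω_r−ω_c),  ω_s=0, ω_c=1
ω_r = 1 − (20/44)(0−1) = 16/11
ω_r/ω_c = 16/11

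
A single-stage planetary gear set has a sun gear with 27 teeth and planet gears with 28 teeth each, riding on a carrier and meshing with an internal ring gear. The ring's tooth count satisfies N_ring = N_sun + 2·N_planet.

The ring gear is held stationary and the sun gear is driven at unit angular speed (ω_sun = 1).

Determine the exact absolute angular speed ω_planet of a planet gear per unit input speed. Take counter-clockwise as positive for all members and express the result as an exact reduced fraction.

-27/56

N_ring = 27 + 2·28 = 83
27(ω_s−ω_c) = −83(ω_r−ω_c),  ω_r=0, ω_s=1
27(1−ω_c) = −83(0−ω_c)  ⇒  110ω_c = 27  ⇒  ω_c = 27/110
sun–planet: 27·(1−27/110) = −28·(ω_p−ω_c)  ⇒  ω_p−ω_c = −(27/28)·(83/110) = -2241/3080
ω_p = 27/110 − 2241/3080 = -27/56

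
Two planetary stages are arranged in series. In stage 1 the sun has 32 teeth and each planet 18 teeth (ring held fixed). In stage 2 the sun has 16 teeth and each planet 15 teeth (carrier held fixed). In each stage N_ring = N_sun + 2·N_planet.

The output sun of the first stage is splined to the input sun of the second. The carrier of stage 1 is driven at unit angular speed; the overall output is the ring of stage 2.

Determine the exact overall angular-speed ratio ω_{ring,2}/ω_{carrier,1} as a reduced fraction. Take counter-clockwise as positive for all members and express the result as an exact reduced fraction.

Stage 1: N_ring = 32 + 2·18 = 68
Stage 1: 32(ω_s−ω_c) = −68(ω_r−ω_c),  ω_r=0, ω_c=1
Stage 1: ω_s = 1 − (68/32)(0−1) = 25/8
  ⇒ ω_s¹/ω_c¹ = 25/8
Stage 2: N_ring = 16 + 2·15 = 46
Stage 2: 16(ω_s−ω_c) = −46(ω_r−ω_c),  ω_c=0, ω_s=1
Stage 2: ω_r = 0 − (16/46)(1−0) = -8/23
  ⇒ ω_r²/ω_s² = -8/23
Coupling ω_s² = ω_s¹ ⇒ overall = 25/8 × -8/23 = -25/23

-25/23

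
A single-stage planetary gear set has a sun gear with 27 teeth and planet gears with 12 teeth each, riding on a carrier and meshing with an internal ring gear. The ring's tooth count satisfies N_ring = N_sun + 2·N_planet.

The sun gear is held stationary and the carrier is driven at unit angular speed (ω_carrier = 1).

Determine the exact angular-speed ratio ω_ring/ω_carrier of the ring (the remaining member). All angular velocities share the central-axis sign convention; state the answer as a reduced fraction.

N_ring = 27 + 2·12 = 51
27(ω_s−ω_c) = −51(ω_r−ω_c),  ω_s=0, ω_c=1
ω_r = 1 − (27/51)(0−1) = 26/17
ω_r/ω_c = 26/17

26/17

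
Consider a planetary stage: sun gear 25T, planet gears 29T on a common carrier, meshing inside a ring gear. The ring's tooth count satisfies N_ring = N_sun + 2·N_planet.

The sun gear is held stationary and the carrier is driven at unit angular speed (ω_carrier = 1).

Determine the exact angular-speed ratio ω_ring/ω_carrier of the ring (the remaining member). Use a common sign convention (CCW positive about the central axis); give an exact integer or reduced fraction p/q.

108/83

N_ring = 25 + 2·29 = 83
25(ω_s−ω_c) = −83(ω_r−ω_c),  ω_s=0, ω_c=1
ω_r = 1 − (25/83)(0−1) = 108/83
ω_r/ω_c = 108/83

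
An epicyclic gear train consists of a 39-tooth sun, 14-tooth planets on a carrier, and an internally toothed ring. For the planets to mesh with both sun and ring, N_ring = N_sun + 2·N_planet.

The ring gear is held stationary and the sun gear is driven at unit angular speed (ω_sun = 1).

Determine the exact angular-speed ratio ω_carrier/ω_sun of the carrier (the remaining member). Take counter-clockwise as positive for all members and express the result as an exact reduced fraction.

39/106

N_ring = 39 + 2·14 = 67
39(ω_s−ω_c) = −67(ω_r−ω_c),  ω_r=0, ω_s=1
39(1−ω_c) = −67(0−ω_c)  ⇒  106ω_c = 39  ⇒  ω_c = 39/106
ω_c/ω_s = 39/106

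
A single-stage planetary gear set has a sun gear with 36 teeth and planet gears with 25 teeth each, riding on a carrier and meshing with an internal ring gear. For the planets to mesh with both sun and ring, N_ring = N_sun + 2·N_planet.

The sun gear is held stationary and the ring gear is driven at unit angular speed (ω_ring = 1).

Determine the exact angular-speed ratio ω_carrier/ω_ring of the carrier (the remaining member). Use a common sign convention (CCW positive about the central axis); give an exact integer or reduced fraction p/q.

43/61

N_ring = 36 + 2·25 = 86
36(ω_s−ω_c) = −86(ω_r−ω_c),  ω_s=0, ω_r=1
36(0−ω_c) = −86(1−ω_c)  ⇒  122ω_c = 86  ⇒  ω_c = 43/61
ω_c/ω_r = 43/61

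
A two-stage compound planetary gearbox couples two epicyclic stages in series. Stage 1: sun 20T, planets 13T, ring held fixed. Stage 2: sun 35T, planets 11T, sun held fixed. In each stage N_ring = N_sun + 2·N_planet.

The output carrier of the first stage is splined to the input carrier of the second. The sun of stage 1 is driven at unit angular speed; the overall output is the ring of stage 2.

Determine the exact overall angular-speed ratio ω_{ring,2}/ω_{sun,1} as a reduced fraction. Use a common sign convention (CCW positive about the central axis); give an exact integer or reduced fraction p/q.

Stage 1: N_ring = 20 + 2·13 = 46
Stage 1: 20(ω_s−ω_c) = −46(ω_r−ω_c),  ω_r=0, ω_s=1
Stage 1: 20(1−ω_c) = −46(0−ω_c)  ⇒  66ω_c = 20  ⇒  ω_c = 10/33
  ⇒ ω_c¹/ω_s¹ = 10/33
Stage 2: N_ring = 35 + 2·11 = 57
Stage 2: 35(ω_s−ω_c) = −57(ω_r−ω_c),  ω_s=0, ω_c=1
Stage 2: ω_r = 1 − (35/57)(0−1) = 92/57
  ⇒ ω_r²/ω_c² = 92/57
Coupling ω_c² = ω_c¹ ⇒ overall = 10/33 × 92/57 = 920/1881

920/1881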